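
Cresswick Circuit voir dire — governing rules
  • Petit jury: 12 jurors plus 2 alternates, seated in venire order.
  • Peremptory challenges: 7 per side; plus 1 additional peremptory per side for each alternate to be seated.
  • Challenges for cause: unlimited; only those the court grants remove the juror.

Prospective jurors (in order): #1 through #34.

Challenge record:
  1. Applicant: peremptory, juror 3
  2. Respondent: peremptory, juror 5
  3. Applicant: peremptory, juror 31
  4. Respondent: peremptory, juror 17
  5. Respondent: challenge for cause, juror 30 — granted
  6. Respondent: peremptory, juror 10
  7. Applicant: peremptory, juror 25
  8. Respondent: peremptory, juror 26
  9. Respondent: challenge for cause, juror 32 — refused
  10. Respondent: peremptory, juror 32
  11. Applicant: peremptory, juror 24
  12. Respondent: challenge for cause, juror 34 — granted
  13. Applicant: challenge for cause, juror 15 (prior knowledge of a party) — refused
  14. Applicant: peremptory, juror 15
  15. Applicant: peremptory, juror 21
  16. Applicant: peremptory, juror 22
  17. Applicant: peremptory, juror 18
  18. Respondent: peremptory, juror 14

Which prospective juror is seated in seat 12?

19

Removed: #3, #5, #10, #14, #15, #17, #18, #21, #22, #24, #25, #26, #30, #31, #32, #34.
Filling seats in venire order through position 12: #1, #2, #4, #6, #7, #8, #9, #11, #12, #13, #16, #19.
So seat 12 is #19.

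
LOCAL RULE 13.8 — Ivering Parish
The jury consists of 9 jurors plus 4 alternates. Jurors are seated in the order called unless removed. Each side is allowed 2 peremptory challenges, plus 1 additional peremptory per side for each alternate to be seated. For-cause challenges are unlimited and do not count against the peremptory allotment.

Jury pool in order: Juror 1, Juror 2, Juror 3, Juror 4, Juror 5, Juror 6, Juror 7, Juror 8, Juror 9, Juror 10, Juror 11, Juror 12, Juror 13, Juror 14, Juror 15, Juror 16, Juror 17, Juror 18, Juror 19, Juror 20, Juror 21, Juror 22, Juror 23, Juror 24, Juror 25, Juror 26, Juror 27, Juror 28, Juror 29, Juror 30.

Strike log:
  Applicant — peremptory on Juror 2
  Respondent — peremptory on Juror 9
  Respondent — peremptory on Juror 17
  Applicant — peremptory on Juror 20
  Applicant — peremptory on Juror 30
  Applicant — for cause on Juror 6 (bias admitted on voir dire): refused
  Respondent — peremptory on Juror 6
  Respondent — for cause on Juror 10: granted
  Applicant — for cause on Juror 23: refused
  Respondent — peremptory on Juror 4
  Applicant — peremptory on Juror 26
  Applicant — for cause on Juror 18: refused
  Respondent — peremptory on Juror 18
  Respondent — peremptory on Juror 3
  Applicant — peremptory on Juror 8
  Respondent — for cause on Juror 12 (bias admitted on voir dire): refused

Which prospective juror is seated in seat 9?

Removed: #2, #3, #4, #6, #8, #9, #10, #17, #18, #20, #26, #30. (#12, #23 stay — for-cause denied.)
Filling seats in venire order through position 9: #1, #5, #7, #11, #12, #13, #14, #15, #16.
So seat 9 is #16.

16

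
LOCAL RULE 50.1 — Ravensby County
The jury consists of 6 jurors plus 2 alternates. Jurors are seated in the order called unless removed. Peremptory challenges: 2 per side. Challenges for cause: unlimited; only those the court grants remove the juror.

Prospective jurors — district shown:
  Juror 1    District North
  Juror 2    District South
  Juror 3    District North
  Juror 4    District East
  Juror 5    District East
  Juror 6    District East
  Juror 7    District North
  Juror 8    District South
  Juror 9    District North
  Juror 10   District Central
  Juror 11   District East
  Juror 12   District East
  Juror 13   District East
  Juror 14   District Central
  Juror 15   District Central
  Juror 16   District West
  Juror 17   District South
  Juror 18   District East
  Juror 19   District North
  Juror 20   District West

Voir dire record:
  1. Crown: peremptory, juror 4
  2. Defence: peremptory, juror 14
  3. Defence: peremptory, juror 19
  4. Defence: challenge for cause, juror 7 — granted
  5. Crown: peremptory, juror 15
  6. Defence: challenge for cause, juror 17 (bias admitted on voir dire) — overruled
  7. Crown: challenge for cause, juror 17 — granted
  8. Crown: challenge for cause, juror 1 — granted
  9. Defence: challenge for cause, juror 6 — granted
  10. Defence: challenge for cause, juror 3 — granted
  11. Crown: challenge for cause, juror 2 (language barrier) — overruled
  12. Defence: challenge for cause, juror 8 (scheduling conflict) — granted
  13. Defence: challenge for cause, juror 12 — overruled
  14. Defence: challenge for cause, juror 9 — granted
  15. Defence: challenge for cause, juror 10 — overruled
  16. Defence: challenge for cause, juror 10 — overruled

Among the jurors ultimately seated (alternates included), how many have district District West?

1

Removed: #1, #3, #4, #6, #7, #8, #9, #14, #15, #17, #19.
Seated (8 incl. alternates): #2, #5, #10, #11, #12, #13, #16, #18.
Of those, in District West: #16 → 1.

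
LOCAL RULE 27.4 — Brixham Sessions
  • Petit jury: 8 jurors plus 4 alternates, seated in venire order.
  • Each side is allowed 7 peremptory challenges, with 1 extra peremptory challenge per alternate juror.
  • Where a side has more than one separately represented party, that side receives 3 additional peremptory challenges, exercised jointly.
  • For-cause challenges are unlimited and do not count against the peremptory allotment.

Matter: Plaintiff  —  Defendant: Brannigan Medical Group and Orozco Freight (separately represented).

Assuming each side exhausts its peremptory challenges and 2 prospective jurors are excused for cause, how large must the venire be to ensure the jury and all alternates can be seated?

Seats to fill: 8 + 4 alternates = 12.
Peremptories — Plaintiff: 7 + 1×4 = 11; Defendant: 7 + 1×4 + 3 = 14; total 25.
For-cause removals: 2.
Minimum venire: 12 + 25 + 2 = 39.

39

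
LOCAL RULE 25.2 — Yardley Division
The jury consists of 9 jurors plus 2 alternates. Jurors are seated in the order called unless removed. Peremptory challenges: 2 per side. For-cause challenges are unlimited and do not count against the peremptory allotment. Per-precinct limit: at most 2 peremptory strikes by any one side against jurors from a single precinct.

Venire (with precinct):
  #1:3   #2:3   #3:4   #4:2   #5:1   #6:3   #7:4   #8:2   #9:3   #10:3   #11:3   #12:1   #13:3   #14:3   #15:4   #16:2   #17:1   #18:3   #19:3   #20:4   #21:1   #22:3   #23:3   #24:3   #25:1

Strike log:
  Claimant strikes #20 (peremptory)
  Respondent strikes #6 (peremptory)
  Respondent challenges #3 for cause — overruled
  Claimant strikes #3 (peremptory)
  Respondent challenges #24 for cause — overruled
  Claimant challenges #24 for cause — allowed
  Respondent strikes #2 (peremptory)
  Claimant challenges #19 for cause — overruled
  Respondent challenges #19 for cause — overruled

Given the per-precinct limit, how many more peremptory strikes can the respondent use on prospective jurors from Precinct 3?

Respondent peremptories so far: #6, #2 — 2 of 2 used, 0 left overall.
Against Precinct 3: #6, #2 — 2 used; per-precinct cap 2 leaves 0.
Binding limit: min(0, 0) = 0.

0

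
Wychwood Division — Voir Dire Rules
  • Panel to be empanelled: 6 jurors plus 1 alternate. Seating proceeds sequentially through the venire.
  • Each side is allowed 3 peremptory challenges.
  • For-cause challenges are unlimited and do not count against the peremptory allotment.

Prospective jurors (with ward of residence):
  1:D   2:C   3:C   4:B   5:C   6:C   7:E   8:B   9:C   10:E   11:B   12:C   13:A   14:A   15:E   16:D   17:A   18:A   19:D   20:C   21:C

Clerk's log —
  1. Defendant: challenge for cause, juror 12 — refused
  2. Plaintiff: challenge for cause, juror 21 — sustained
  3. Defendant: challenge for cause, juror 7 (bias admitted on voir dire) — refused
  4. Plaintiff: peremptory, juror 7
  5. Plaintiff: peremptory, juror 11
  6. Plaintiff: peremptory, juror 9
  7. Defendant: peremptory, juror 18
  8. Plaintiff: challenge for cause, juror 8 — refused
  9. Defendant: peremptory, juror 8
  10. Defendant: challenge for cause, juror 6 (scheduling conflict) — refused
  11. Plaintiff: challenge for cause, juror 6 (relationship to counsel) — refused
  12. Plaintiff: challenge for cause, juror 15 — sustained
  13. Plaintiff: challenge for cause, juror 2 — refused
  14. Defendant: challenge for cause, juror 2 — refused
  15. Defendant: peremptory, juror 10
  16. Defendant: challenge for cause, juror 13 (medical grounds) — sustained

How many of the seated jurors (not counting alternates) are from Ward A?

Removed: #7, #8, #9, #10, #11, #13, #15, #18, #21.
Seated jurors 1–6: #1, #2, #3, #4, #5, #6 (alternates #12 not counted).
None of those are in Ward A → 0.

0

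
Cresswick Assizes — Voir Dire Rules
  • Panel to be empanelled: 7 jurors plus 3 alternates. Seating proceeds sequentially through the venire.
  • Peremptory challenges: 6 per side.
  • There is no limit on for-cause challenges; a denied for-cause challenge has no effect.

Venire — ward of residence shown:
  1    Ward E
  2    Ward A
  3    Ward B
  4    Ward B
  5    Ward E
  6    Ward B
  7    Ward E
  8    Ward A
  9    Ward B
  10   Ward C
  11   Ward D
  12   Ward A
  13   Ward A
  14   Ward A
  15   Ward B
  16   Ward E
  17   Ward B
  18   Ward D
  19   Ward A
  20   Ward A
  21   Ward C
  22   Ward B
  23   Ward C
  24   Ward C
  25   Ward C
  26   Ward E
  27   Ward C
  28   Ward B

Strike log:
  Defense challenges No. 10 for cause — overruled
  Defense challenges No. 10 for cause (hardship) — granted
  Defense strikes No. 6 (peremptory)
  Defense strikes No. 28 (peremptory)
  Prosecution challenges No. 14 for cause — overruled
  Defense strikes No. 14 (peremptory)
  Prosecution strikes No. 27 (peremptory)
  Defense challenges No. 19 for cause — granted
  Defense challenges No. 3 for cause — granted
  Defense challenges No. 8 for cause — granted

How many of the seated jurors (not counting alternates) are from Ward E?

3

Removed: #3, #6, #8, #10, #14, #19, #27, #28.
Seated jurors 1–7: #1, #2, #4, #5, #7, #9, #11 (alternates #12, #13, #15 not counted).
Of those, in Ward E: #1, #5, #7 → 3.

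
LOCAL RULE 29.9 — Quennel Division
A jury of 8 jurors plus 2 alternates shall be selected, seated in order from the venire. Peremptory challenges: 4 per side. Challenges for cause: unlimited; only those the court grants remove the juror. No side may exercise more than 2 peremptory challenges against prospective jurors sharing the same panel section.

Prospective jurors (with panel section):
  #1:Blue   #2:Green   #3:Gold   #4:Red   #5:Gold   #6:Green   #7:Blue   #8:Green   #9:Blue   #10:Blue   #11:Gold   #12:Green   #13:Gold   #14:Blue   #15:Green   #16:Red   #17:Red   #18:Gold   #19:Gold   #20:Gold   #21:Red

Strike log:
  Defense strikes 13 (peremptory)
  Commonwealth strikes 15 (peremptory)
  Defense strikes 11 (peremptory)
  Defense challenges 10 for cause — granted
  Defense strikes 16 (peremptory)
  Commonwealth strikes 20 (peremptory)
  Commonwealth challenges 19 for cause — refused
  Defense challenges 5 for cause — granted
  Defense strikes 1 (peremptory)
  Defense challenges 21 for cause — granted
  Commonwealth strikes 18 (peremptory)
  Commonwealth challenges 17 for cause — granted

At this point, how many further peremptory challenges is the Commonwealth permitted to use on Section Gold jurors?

Commonwealth peremptories so far: #15, #20, #18 — 3 of 4 used, 1 left overall.
Against Section Gold: #20, #18 — 2 used; per-section cap 2 leaves 0.
Binding limit: min(1, 0) = 0.

0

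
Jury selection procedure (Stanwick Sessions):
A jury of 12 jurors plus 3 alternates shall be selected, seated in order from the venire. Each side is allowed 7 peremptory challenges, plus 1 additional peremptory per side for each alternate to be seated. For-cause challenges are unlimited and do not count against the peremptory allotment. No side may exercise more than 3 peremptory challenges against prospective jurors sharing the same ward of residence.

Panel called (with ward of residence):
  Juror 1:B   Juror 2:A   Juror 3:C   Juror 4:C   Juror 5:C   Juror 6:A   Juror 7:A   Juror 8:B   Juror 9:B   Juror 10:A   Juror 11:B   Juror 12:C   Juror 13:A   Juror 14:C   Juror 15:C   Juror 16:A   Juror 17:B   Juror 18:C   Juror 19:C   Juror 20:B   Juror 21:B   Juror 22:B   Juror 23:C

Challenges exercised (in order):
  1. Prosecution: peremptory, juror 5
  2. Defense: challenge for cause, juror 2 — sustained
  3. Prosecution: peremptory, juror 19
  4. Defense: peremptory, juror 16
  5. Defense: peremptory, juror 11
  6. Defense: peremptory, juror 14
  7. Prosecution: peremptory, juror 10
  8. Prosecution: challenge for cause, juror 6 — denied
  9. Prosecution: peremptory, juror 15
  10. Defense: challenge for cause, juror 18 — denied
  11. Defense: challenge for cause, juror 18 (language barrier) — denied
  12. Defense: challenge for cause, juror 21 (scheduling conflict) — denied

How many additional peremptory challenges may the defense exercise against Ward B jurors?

2

Defense peremptories so far: #16, #11, #14 — 3 of 10 used, 7 left overall.
Against Ward B: #11 — 1 used; per-ward cap 3 leaves 2.
Binding limit: min(7, 2) = 2.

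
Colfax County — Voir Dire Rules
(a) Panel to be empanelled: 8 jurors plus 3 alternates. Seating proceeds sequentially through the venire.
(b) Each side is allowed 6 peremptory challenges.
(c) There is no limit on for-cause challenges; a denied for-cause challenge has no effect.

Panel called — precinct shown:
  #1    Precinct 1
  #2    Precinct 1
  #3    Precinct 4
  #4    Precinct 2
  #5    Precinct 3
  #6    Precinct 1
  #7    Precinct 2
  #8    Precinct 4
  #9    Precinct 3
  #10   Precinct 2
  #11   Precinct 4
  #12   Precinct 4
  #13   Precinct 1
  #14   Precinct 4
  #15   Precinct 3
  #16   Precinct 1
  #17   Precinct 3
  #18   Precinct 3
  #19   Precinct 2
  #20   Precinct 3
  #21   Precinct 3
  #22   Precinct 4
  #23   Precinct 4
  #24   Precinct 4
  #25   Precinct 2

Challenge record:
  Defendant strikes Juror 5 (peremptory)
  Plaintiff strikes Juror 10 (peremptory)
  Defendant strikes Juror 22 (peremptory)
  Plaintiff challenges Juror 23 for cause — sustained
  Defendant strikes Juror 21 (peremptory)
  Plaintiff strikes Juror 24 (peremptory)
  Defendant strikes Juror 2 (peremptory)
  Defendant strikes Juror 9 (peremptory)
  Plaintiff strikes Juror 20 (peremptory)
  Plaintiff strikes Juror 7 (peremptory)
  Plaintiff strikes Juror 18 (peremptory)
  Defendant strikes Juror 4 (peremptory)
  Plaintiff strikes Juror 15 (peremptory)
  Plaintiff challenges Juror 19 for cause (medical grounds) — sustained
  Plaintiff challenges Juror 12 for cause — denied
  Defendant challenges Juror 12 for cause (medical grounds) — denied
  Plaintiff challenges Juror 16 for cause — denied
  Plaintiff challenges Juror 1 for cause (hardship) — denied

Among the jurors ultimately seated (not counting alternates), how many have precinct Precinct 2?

Removed: #2, #4, #5, #7, #9, #10, #15, #18, #19, #20, #21, #22, #23, #24.
Seated jurors 1–8: #1, #3, #6, #8, #11, #12, #13, #14 (alternates #16, #17, #25 not counted).
None of those are in Precinct 2 → 0.

0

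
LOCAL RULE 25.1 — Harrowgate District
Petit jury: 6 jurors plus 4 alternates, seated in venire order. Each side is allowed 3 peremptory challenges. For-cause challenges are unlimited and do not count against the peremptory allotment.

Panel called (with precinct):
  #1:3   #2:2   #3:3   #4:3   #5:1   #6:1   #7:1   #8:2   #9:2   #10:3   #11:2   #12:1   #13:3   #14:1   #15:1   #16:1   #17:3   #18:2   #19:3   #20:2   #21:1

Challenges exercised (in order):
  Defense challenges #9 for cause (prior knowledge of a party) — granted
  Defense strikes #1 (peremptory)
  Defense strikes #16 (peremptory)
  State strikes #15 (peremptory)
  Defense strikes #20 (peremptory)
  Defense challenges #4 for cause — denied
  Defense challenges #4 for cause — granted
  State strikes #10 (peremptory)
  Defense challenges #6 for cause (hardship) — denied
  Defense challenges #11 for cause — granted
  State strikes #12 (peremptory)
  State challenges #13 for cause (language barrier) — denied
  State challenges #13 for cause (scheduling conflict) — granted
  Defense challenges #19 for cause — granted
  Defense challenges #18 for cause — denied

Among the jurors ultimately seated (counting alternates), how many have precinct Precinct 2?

3

Removed: #1, #4, #9, #10, #11, #12, #13, #15, #16, #19, #20.
Seated (10 incl. alternates): #2, #3, #5, #6, #7, #8, #14, #17, #18, #21.
Of those, in Precinct 2: #2, #8, #18 → 3.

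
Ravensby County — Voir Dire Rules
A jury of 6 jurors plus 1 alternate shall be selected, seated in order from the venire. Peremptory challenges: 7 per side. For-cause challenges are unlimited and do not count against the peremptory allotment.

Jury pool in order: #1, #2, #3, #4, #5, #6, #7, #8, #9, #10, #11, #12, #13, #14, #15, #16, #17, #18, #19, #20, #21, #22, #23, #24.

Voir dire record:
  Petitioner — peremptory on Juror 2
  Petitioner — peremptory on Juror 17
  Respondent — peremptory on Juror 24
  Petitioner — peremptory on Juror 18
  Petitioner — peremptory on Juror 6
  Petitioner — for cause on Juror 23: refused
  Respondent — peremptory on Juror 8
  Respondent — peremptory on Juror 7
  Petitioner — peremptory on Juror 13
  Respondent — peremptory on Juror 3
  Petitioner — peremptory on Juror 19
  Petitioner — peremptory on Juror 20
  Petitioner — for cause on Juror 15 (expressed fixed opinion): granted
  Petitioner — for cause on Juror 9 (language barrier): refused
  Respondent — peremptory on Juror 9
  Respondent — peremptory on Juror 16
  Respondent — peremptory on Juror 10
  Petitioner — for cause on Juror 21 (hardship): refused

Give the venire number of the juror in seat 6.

Removed: #2, #3, #6, #7, #8, #9, #10, #13, #15, #16, #17, #18, #19, #20, #24. (#21, #23 stay — for-cause denied.)
Seating in order: seats 1–6 → #1, #4, #5, #11, #12, #14; alternates → #21.
So seat 6 is #14.

14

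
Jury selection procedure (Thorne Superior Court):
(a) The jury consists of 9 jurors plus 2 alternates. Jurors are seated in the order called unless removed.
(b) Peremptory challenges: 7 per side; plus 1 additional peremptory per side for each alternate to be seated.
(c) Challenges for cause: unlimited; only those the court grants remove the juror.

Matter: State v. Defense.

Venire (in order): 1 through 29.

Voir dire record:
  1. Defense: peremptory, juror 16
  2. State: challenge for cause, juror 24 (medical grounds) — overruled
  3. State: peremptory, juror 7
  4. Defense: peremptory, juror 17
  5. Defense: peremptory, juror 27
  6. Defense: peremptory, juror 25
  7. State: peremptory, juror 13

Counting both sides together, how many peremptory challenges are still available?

12

State allotment: 7 base + 1 × 2 alternates = 9. Defense allotment: 7 base + 1 × 2 alternates = 9.
State peremptories used: #7, #13 — 2 (the for-cause on #24 doesn't count).
Defense peremptories used: #16, #17, #27, #25 — 4.
Remaining: (9 − 2) + (9 − 4) = 12.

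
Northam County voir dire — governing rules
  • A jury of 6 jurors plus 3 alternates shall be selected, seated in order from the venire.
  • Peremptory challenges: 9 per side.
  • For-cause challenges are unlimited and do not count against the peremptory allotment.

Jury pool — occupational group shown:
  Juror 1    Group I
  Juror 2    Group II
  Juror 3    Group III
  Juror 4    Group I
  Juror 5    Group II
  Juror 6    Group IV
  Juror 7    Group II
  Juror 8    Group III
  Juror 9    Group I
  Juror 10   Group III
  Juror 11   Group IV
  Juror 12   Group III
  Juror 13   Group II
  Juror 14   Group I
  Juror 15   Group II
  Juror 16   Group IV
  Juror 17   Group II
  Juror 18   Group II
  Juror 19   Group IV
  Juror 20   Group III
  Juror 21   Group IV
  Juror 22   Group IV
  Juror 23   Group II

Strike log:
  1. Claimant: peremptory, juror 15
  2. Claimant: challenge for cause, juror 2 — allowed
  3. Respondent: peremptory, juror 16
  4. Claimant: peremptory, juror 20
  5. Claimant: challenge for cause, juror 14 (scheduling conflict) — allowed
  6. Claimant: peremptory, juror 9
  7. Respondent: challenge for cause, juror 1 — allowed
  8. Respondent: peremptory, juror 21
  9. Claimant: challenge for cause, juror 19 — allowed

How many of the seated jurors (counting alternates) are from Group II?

Removed: #1, #2, #9, #14, #15, #16, #19, #20, #21.
Seated (9 incl. alternates): #3, #4, #5, #6, #7, #8, #10, #11, #12.
Of those, in Group II: #5, #7 → 2.

2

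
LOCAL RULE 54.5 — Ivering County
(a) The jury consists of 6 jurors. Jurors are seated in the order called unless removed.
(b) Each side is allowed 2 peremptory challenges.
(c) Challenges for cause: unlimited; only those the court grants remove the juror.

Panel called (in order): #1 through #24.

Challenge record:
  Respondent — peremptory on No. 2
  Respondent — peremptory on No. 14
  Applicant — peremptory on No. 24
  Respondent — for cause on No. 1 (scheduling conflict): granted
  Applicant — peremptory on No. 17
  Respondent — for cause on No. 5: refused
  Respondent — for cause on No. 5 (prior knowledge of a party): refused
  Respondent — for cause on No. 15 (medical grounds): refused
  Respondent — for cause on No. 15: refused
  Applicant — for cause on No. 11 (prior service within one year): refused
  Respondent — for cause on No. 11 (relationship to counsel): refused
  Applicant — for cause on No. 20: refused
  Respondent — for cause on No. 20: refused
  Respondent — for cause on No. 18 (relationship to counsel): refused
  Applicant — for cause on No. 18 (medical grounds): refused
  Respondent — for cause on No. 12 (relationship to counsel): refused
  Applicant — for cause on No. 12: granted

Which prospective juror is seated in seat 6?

Removed: #1, #2, #12, #14, #17, #24. (#5, #11, #15, #18, #20 stay — for-cause denied.)
Seating in order: seats 1–6 → #3, #4, #5, #6, #7, #8.
So seat 6 is #8.

8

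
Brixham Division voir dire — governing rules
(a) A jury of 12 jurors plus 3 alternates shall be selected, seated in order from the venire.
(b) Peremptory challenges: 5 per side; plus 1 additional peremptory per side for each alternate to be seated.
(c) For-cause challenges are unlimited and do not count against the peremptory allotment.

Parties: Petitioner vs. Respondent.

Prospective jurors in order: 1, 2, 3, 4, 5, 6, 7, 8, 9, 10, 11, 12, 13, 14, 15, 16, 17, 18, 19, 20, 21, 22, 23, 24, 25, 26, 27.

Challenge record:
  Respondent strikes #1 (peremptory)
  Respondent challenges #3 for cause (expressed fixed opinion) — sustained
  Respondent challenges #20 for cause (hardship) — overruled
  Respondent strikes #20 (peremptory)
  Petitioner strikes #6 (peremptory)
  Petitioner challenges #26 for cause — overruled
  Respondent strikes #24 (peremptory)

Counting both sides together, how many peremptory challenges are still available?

12

Petitioner allotment: 5 base + 1 × 3 alternates = 8. Respondent allotment: 5 base + 1 × 3 alternates = 8.
Petitioner peremptories used: #6 — 1 (the for-cause on #26 doesn't count).
Respondent peremptories used: #1, #20, #24 — 3 (for-cause on #3, #20 don't count).
Remaining: (8 − 1) + (8 − 3) = 12.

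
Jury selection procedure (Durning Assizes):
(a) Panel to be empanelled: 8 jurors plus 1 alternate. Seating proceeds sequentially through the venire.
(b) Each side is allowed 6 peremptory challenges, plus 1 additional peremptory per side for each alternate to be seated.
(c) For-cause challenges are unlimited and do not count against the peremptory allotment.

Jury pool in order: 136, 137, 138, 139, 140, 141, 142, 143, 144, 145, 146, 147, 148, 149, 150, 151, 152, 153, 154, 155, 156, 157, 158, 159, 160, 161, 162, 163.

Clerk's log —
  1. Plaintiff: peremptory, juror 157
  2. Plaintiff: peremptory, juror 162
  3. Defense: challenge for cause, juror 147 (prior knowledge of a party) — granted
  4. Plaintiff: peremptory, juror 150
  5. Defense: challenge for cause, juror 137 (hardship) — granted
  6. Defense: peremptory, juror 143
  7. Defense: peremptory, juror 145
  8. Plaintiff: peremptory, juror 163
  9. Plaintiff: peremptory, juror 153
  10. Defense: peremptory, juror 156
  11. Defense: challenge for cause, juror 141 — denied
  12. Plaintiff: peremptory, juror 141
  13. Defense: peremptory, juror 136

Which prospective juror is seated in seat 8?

Removed: #136, #137, #141, #143, #145, #147, #150, #153, #156, #157, #162, #163.
Seating in order: seats 1–8 → #138, #139, #140, #142, #144, #146, #148, #149; alternates → #151.
So seat 8 is #149.

149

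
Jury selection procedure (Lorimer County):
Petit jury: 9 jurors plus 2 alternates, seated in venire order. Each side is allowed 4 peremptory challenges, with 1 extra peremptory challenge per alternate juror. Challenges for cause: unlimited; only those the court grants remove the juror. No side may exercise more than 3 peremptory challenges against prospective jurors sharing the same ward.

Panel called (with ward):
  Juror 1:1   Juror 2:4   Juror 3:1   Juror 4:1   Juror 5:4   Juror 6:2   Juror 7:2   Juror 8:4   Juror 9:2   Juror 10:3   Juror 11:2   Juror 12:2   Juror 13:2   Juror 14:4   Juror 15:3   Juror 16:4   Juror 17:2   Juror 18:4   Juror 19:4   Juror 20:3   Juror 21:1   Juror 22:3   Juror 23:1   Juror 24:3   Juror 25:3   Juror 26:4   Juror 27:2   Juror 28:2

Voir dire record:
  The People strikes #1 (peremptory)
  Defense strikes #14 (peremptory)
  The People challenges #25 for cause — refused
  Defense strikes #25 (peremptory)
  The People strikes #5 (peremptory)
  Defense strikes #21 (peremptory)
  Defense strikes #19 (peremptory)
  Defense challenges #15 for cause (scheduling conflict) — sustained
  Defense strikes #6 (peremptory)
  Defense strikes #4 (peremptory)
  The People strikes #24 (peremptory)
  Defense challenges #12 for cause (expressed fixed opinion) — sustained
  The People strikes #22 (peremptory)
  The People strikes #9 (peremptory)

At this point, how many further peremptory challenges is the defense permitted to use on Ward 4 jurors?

Defense peremptories so far: #14, #25, #21, #19, #6, #4 — 6 of 6 used, 0 left overall.
Against Ward 4: #14, #19 — 2 used; per-ward cap 3 leaves 1.
Binding limit: min(0, 1) = 0.

0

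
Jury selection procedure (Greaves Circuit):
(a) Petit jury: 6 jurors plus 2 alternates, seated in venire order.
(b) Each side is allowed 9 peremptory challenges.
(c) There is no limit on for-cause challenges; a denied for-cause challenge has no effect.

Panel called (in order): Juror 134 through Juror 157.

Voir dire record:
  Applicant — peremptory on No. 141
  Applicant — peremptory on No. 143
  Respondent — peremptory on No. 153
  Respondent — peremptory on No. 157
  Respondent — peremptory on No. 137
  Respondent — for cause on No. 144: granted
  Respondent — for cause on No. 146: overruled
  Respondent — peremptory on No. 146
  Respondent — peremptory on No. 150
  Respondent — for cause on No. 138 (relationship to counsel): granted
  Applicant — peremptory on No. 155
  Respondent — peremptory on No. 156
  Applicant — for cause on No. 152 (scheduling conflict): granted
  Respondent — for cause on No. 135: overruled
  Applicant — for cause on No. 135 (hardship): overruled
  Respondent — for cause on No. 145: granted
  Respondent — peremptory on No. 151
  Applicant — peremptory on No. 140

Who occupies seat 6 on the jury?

147

Removed: #137, #138, #140, #141, #143, #144, #145, #146, #150, #151, #152, #153, #155, #156, #157. (#135 stays — for-cause denied.)
Seating in order: seats 1–6 → #134, #135, #136, #139, #142, #147; alternates → #148, #149.
So seat 6 is #147.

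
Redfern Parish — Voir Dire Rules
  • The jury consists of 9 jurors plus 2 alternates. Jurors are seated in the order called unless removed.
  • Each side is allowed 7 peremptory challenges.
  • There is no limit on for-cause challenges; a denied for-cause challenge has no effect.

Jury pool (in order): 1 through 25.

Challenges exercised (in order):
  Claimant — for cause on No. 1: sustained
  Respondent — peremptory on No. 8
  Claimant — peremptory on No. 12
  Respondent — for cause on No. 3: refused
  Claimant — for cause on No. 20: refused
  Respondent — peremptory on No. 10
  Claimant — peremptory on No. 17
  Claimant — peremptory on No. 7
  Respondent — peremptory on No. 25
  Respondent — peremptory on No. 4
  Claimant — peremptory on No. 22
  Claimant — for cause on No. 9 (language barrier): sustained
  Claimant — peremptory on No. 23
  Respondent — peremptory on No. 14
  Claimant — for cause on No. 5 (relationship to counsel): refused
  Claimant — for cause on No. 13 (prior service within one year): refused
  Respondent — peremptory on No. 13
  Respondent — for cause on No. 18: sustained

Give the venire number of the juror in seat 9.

Removed: #1, #4, #7, #8, #9, #10, #12, #13, #14, #17, #18, #22, #23, #25. (#3, #5, #20 stay — for-cause denied.)
Seating in order: seats 1–9 → #2, #3, #5, #6, #11, #15, #16, #19, #20; alternates → #21, #24.
So seat 9 is #20.

20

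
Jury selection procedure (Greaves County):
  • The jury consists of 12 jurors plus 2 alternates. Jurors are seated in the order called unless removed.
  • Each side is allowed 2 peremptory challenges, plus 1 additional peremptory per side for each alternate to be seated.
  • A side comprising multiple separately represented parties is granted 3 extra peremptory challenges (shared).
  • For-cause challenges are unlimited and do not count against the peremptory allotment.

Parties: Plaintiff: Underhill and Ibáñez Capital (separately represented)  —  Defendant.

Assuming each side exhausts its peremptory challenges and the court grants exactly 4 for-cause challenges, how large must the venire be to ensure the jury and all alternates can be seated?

Seats to fill: 12 + 2 alternates = 14.
Peremptories — Plaintiff: 2 + 1×2 + 3 = 7; Defendant: 2 + 1×2 = 4; total 11.
For-cause removals: 4.
Minimum venire: 14 + 11 + 4 = 29.

29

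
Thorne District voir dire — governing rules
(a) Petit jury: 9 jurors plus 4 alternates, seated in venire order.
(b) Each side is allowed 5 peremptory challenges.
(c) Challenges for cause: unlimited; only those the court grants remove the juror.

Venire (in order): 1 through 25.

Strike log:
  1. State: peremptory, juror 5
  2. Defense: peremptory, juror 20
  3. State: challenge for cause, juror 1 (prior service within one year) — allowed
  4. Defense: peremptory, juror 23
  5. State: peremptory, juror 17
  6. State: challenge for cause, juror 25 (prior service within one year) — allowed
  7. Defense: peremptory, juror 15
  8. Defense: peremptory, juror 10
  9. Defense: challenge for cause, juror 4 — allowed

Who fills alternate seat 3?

Removed: #1, #4, #5, #10, #15, #17, #20, #23, #25.
Filling seats in venire order through position 12: #2, #3, #6, #7, #8, #9, #11, #12, #13, #14, #16, #18.
So alternate 3 is #18.

18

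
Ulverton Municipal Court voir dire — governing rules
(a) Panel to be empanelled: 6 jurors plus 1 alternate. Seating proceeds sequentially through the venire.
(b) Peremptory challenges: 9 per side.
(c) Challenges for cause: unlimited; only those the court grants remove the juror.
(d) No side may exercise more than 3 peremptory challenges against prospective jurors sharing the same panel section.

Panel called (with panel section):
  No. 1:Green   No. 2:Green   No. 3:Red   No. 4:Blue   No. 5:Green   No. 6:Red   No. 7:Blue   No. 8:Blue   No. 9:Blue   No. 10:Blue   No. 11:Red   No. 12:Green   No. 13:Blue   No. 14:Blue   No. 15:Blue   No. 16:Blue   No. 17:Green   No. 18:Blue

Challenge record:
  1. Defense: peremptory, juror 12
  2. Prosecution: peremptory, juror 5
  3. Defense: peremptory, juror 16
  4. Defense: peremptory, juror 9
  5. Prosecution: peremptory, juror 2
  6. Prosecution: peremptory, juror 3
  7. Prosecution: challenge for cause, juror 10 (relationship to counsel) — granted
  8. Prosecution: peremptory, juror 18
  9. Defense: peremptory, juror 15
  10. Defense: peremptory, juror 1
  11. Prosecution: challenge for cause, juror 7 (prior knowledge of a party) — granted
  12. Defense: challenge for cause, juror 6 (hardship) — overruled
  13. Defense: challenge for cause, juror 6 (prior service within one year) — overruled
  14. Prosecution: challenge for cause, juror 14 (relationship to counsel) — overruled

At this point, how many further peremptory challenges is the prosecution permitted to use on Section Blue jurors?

2

Prosecution peremptories so far: #5, #2, #3, #18 — 4 of 9 used, 5 left overall.
Against Section Blue: #18 — 1 used; per-section cap 3 leaves 2.
Binding limit: min(5, 2) = 2.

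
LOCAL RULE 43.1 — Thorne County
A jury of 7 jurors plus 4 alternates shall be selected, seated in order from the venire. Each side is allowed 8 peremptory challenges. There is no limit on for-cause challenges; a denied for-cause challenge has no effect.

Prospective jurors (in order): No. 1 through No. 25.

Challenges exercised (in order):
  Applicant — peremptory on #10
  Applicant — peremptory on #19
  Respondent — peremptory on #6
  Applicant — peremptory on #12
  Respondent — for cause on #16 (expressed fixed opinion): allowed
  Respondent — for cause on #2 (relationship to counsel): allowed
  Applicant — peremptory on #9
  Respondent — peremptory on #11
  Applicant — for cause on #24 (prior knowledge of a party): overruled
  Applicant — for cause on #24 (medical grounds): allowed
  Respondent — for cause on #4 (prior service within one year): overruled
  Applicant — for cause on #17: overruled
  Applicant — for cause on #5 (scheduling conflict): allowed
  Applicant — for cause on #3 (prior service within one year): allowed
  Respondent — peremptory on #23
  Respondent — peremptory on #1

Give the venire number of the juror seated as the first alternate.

Removed: #1, #2, #3, #5, #6, #9, #10, #11, #12, #16, #19, #23, #24. (#4, #17 stay — for-cause denied.)
Seating in order: seats 1–7 → #4, #7, #8, #13, #14, #15, #17; alternates → #18, #20, #21, #22.
So alternate 1 is #18.

18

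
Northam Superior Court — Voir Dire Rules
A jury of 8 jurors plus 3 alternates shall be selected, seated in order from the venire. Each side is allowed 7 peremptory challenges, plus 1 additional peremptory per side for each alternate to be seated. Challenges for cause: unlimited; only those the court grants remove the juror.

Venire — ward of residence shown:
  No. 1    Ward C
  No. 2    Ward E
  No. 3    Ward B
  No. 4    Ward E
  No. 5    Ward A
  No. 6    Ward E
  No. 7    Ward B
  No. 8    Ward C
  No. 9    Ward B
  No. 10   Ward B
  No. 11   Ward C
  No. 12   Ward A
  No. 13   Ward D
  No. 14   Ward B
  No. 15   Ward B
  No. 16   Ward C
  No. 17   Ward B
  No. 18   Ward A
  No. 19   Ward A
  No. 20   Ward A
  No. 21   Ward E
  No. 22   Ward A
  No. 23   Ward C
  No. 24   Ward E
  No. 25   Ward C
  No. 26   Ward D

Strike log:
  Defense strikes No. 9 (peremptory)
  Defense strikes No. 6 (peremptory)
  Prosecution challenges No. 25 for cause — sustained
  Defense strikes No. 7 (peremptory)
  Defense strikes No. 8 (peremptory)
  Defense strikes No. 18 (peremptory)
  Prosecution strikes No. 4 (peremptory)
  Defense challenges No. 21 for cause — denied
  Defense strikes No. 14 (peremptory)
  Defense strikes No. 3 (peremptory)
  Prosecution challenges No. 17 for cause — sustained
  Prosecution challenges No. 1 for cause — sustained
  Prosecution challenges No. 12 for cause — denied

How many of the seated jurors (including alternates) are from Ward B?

Removed: #1, #3, #4, #6, #7, #8, #9, #14, #17, #18, #25.
Seated (11 incl. alternates): #2, #5, #10, #11, #12, #13, #15, #16, #19, #20, #21.
Of those, in Ward B: #10, #15 → 2.

2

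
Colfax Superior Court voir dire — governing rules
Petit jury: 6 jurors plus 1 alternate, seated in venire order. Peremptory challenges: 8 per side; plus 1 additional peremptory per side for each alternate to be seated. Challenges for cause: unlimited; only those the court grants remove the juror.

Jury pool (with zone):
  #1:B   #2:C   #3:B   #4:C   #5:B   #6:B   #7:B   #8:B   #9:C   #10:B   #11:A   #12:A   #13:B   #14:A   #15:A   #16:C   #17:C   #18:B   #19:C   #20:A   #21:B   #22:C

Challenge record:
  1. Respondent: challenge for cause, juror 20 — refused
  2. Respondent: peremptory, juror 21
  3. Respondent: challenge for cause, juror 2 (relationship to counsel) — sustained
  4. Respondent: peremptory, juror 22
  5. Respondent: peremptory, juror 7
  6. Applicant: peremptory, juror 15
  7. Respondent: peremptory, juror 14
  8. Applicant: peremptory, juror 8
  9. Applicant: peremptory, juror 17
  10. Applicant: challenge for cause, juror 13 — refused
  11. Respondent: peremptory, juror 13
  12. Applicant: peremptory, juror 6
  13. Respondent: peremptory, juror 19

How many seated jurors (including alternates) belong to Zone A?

Removed: #2, #6, #7, #8, #13, #14, #15, #17, #19, #21, #22.
Seated (7 incl. alternates): #1, #3, #4, #5, #9, #10, #11.
Of those, in Zone A: #11 → 1.

1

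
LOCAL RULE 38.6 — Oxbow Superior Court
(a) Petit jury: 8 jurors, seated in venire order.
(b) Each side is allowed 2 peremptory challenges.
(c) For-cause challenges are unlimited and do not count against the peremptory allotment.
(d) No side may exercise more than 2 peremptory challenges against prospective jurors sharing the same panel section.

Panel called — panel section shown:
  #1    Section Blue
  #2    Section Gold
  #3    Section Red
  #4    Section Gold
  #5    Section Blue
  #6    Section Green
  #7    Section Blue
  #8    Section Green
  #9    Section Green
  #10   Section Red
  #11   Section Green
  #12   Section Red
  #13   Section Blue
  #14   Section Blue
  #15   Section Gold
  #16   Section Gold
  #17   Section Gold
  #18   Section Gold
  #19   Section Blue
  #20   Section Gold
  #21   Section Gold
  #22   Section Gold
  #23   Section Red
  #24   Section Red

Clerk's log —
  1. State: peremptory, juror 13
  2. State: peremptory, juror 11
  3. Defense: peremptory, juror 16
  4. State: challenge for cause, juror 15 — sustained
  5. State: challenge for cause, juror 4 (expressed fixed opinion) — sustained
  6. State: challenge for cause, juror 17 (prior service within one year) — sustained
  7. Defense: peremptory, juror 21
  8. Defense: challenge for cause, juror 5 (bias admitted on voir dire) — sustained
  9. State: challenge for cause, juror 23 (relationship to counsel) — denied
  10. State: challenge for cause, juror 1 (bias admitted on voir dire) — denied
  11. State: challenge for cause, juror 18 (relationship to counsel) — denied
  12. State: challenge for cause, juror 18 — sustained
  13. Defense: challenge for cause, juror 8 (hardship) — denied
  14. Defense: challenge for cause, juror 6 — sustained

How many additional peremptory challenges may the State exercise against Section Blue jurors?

State peremptories so far: #13, #11 — 2 of 2 used, 0 left overall.
Against Section Blue: #13 — 1 used; per-section cap 2 leaves 1.
Binding limit: min(0, 1) = 0.

0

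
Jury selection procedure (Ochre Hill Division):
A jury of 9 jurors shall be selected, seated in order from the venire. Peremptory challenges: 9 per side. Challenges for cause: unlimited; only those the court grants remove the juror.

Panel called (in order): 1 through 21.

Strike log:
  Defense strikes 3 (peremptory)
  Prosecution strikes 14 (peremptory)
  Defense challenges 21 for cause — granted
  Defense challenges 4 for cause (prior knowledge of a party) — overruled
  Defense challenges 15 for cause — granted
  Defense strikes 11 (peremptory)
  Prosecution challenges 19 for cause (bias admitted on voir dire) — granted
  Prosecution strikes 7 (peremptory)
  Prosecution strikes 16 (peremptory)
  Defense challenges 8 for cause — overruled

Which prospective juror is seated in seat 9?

12

Removed: #3, #7, #11, #14, #15, #16, #19, #21. (#4, #8 stay — for-cause denied.)
Seating in order: seats 1–9 → #1, #2, #4, #5, #6, #8, #9, #10, #12.
So seat 9 is #12.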